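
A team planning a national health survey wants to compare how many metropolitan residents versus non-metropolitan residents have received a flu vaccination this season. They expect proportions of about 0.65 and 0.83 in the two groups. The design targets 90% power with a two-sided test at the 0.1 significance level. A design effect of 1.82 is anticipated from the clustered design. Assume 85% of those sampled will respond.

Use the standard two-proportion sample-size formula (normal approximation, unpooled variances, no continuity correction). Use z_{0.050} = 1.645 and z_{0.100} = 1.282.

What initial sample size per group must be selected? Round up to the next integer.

n = (z_{α/2} + z_β)² · [p₁(1−p₁) + p₂(1−p₂)] / (p₁ − p₂)²
  = (1.645 + 1.282)² · (0.65·0.35 + 0.83·0.17) / (-0.18)²
  = (2.927)² · (0.2275 + 0.1411) / 0.0324
  = 8.5673 · 0.3686 / 0.0324
  = 97.47
Design effect: 1.82 × 97.47 = 177.39.
Adjust for 85% response: 177.39 / 0.85 = 208.69.
Round up → n = 209 per group.

n = 209 per group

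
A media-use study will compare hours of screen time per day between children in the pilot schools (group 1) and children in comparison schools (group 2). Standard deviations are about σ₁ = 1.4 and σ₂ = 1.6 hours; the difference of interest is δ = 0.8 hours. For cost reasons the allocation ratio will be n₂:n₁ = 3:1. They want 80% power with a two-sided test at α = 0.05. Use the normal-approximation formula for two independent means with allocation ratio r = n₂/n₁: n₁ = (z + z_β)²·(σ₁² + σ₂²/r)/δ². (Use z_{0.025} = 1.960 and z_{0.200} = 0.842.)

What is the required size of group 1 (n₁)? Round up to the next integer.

n₁ = 35

n₁ = (z_{α/2} + z_β)² · (σ₁² + σ₂²/r) / δ²
   = (1.960 + 0.842)² · (1.4² + 1.6²/3) / 0.8²
   = 7.8512 · (1.96 + 0.85333) / 0.64
   = 7.8512 · 2.8133 / 0.64
   = 34.51
Round up → n₁ = 35; n₂ = r·n₁ = 3 × 35 = 105.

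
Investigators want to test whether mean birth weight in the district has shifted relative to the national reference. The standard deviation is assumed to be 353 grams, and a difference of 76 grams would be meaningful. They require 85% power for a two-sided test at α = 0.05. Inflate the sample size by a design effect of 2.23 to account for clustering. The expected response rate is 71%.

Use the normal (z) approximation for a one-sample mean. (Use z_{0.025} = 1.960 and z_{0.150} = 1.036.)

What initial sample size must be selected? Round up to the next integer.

n = (z_{α/2} + z_β)² · σ² / δ²
  = (1.960 + 1.036)² · 353² / 76²
  = 8.9760 · 124609 / 5776
  = 193.64
Design effect: 2.23 × 193.64 = 431.83.
Adjust for 71% response: 431.83 / 0.71 = 608.21.
Round up → n = 609.

n = 609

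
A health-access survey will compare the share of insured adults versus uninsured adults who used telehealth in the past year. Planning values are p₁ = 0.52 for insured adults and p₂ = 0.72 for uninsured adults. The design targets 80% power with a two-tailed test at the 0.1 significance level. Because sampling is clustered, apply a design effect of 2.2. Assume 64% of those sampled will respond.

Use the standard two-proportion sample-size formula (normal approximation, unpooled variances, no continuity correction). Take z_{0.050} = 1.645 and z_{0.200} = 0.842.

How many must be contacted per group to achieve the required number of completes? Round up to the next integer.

n = (z_{α/2} + z_β)² · [p₁(1−p₁) + p₂(1−p₂)] / (p₁ − p₂)²
  = (1.645 + 0.842)² · (0.52·0.48 + 0.72·0.28) / (-0.20)²
  = (2.487)² · (0.2496 + 0.2016) / 0.0400
  = 6.1852 · 0.4512 / 0.0400
  = 69.77
Design effect: 2.2 × 69.77 = 153.49.
Adjust for 64% response: 153.49 / 0.64 = 239.83.
Round up → n = 240 per group.

n = 240 per group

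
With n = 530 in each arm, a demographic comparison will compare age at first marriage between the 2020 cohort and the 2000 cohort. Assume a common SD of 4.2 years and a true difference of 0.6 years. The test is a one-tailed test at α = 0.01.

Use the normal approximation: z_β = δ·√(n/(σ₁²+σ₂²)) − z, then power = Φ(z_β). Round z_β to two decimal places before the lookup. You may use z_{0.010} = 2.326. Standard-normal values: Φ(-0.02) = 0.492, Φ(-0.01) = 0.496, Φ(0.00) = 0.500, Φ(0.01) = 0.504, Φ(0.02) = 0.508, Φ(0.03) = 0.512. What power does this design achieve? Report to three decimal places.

Power ≈ 0.500

z_β = δ·√(n/(σ₁²+σ₂²)) − z_α
    = 0.6 · √(530/35.28) − 2.326
    = 0.6 · 3.87591 − 2.326
    = 2.3255 − 2.326 = -0.0005 → -0.00
Power = Φ(-0.00) = 0.500.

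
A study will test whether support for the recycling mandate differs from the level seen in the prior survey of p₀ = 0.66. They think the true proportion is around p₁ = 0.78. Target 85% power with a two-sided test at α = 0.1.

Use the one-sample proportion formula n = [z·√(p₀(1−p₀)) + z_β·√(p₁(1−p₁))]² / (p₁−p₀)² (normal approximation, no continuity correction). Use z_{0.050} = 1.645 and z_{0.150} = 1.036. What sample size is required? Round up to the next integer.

n = [z_{α/2}·√(p₀q₀) + z_β·√(p₁q₁)]² / (p₁ − p₀)²
  = [1.645·√(0.66·0.34) + 1.036·√(0.78·0.22)]² / (0.12)²
  = [1.645·0.4737 + 1.036·0.4142]² / 0.0144
  = [1.2084]² / 0.0144
  = 101.41
Round up → n = 102.

n = 102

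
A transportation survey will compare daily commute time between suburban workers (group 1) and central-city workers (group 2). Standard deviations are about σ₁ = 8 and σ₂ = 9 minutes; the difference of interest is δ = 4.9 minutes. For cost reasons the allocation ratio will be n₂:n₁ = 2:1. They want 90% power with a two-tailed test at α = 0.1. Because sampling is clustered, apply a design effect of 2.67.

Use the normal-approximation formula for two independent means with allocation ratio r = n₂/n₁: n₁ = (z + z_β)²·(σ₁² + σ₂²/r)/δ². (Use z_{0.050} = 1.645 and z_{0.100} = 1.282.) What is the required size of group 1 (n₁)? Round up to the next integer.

n₁ = (z_{α/2} + z_β)² · (σ₁² + σ₂²/r) / δ²
   = (1.645 + 1.282)² · (8² + 9²/2) / 4.9²
   = 8.5673 · (64 + 40.5) / 24.01
   = 8.5673 · 104.5 / 24.01
   = 37.29
Design effect: 2.67 × 37.29 = 99.56.
Round up → n₁ = 100; n₂ = r·n₁ = 2 × 100 = 200.

n₁ = 100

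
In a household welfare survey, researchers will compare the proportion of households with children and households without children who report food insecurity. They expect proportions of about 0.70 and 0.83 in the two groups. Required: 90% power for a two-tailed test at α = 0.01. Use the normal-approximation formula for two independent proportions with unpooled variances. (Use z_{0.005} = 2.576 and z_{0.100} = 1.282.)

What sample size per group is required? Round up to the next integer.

n = 310 per group

n = (z_{α/2} + z_β)² · [p₁(1−p₁) + p₂(1−p₂)] / (p₁ − p₂)²
  = (2.576 + 1.282)² · (0.70·0.30 + 0.83·0.17) / (-0.13)²
  = (3.858)² · (0.2100 + 0.1411) / 0.0169
  = 14.8842 · 0.3511 / 0.0169
  = 309.22
Round up → n = 310 per group.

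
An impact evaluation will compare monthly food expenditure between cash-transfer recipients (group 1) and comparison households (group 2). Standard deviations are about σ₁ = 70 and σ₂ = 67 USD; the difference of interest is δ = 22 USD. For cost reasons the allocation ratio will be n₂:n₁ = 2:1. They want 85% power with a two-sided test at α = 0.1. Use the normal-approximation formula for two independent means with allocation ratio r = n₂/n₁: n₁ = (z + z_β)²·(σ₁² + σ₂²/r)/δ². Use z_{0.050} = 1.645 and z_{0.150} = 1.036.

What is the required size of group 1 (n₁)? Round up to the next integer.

n₁ = (z_{α/2} + z_β)² · (σ₁² + σ₂²/r) / δ²
   = (1.645 + 1.036)² · (70² + 67²/2) / 22²
   = 7.1878 · (4900 + 2244.5) / 484
   = 7.1878 · 7144.5 / 484
   = 106.10
Round up → n₁ = 107; n₂ = r·n₁ = 2 × 107 = 214.

n₁ = 107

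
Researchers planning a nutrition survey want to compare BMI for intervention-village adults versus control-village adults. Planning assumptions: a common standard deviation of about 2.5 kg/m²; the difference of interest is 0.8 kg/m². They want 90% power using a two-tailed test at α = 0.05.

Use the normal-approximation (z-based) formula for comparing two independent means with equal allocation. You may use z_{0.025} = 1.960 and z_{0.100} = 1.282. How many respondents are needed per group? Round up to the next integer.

n = (z_{α/2} + z_β)² · (σ₁² + σ₂²) / δ²
  = (1.960 + 1.282)² · (2·2.5² = 12.5) / 0.8²
  = 10.5106 · 12.5 / 0.64
  = 205.28
Round up → n = 206 per group.

n = 206 per group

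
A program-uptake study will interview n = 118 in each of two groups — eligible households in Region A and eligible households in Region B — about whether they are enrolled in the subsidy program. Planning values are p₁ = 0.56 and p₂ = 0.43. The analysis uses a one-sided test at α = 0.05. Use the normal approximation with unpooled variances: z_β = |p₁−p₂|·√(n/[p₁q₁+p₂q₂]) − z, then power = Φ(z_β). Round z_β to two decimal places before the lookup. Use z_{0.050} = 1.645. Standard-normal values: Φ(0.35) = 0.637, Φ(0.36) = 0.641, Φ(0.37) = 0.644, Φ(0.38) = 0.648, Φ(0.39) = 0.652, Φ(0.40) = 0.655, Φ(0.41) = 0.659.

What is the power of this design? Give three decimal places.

Power ≈ 0.644

z_β = |p₁−p₂|·√(n/[p₁q₁+p₂q₂]) − z_α
    = 0.13 · √(118/0.4915) − 1.645
    = 0.13 · 15.4946 − 1.645
    = 2.0143 − 1.645 = 0.3693 → 0.37
Power = Φ(0.37) = 0.644.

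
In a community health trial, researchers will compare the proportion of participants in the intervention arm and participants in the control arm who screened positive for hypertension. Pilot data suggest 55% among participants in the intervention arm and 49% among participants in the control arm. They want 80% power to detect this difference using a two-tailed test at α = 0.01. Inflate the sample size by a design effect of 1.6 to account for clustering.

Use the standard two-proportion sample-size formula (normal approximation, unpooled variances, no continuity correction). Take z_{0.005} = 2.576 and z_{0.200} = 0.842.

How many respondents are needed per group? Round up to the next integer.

n = 2583 per group

n = (z_{α/2} + z_β)² · [p₁(1−p₁) + p₂(1−p₂)] / (p₁ − p₂)²
  = (2.576 + 0.842)² · (0.55·0.45 + 0.49·0.51) / (0.06)²
  = (3.418)² · (0.2475 + 0.2499) / 0.0036
  = 11.6827 · 0.4974 / 0.0036
  = 1614.16
Design effect: 1.6 × 1614.16 = 2582.66.
Round up → n = 2583 per group.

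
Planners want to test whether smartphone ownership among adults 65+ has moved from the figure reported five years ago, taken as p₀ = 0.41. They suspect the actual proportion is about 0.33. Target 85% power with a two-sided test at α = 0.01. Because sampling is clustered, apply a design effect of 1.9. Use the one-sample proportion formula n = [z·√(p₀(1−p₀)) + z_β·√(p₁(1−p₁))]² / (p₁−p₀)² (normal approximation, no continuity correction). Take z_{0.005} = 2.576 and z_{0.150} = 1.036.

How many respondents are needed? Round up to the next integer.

n = [z_{α/2}·√(p₀q₀) + z_β·√(p₁q₁)]² / (p₁ − p₀)²
  = [2.576·√(0.41·0.59) + 1.036·√(0.33·0.67)]² / (-0.08)²
  = [2.576·0.4918 + 1.036·0.4702]² / 0.0064
  = [1.7541]² / 0.0064
  = 480.76
Design effect: 1.9 × 480.76 = 913.45.
Round up → n = 914.

n = 914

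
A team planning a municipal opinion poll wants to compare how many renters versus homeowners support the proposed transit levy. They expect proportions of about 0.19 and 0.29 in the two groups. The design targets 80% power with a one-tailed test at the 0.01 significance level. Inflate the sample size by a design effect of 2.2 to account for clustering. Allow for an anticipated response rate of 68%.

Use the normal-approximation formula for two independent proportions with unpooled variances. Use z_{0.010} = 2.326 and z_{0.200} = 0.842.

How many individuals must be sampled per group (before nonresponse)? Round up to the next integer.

n = (z_α + z_β)² · [p₁(1−p₁) + p₂(1−p₂)] / (p₁ − p₂)²
  = (2.326 + 0.842)² · (0.19·0.81 + 0.29·0.71) / (-0.10)²
  = (3.168)² · (0.1539 + 0.2059) / 0.0100
  = 10.0362 · 0.3598 / 0.0100
  = 361.10
Design effect: 2.2 × 361.10 = 794.43.
Adjust for 68% response: 794.43 / 0.68 = 1168.28.
Round up → n = 1169 per group.

n = 1169 per group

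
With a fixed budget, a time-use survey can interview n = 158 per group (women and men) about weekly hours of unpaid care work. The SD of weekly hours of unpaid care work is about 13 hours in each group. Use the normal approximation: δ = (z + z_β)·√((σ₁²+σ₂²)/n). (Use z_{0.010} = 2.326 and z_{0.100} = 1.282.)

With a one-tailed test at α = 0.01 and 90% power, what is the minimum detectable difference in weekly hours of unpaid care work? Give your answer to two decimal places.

δ = (z_α + z_β) · √((σ₁²+σ₂²)/n)
  = (2.326 + 1.282) · √(338/158)
  = 3.608 · √2.1392
  = 3.608 · 1.4626
  = 5.2771

Minimum detectable difference ≈ 5.28 hours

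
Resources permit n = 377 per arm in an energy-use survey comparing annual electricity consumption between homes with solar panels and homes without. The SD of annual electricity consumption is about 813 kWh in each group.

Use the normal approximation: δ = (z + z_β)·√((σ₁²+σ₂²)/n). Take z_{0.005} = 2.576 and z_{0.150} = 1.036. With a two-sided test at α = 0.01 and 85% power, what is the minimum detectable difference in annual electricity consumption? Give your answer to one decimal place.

δ = (z_{α/2} + z_β) · √((σ₁²+σ₂²)/n)
  = (2.576 + 1.036) · √(1321938/377)
  = 3.612 · √3506.5
  = 3.612 · 59.2154
  = 213.8861

Minimum detectable difference ≈ 213.9 kWh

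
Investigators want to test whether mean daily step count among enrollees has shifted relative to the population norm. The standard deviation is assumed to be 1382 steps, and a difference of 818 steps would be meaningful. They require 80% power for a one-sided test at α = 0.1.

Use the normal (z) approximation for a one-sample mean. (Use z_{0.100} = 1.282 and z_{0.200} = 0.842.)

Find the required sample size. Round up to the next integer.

n = (z_α + z_β)² · σ² / δ²
  = (1.282 + 0.842)² · 1382² / 818²
  = 4.5114 · 1909924 / 669124
  = 12.88
Round up → n = 13.

n = 13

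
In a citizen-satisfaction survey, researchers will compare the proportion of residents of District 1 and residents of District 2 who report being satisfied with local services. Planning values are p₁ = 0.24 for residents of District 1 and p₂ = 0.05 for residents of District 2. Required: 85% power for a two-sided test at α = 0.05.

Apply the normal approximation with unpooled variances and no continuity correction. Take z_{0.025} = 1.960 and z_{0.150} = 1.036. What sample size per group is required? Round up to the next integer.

n = 58 per group

n = (z_{α/2} + z_β)² · [p₁(1−p₁) + p₂(1−p₂)] / (p₁ − p₂)²
  = (1.960 + 1.036)² · (0.24·0.76 + 0.05·0.95) / (0.19)²
  = (2.996)² · (0.1824 + 0.0475) / 0.0361
  = 8.9760 · 0.2299 / 0.0361
  = 57.16
Round up → n = 58 per group.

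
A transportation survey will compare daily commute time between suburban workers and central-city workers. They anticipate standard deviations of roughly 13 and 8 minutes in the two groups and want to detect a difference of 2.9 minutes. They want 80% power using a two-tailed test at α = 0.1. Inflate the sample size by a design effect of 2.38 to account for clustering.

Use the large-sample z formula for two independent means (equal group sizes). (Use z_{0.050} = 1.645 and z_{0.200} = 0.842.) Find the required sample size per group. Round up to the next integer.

n = (z_{α/2} + z_β)² · (σ₁² + σ₂²) / δ²
  = (1.645 + 0.842)² · (13² + 8² = 233) / 2.9²
  = 6.1852 · 233 / 8.41
  = 171.36
Design effect: 2.38 × 171.36 = 407.84.
Round up → n = 408 per group.

n = 408 per group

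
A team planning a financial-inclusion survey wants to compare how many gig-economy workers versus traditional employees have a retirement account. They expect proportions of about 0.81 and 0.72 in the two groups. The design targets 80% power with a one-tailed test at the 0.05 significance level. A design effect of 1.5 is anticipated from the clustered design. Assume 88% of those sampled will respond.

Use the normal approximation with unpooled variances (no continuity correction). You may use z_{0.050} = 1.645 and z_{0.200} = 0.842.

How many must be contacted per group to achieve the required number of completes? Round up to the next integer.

n = (z_α + z_β)² · [p₁(1−p₁) + p₂(1−p₂)] / (p₁ − p₂)²
  = (1.645 + 0.842)² · (0.81·0.19 + 0.72·0.28) / (0.09)²
  = (2.487)² · (0.1539 + 0.2016) / 0.0081
  = 6.1852 · 0.3555 / 0.0081
  = 271.46
Design effect: 1.5 × 271.46 = 407.19.
Adjust for 88% response: 407.19 / 0.88 = 462.72.
Round up → n = 463 per group.

n = 463 per group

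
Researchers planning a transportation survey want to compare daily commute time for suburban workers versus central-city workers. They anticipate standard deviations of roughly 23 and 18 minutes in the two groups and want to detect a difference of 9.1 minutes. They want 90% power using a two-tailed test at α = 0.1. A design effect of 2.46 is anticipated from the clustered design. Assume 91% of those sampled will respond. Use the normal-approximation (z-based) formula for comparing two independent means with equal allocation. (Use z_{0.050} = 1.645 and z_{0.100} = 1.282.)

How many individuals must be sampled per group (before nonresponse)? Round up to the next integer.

n = 239 per group

n = (z_{α/2} + z_β)² · (σ₁² + σ₂²) / δ²
  = (1.645 + 1.282)² · (23² + 18² = 853) / 9.1²
  = 8.5673 · 853 / 82.81
  = 88.25
Design effect: 2.46 × 88.25 = 217.09.
Adjust for 91% response: 217.09 / 0.91 = 238.56.
Round up → n = 239 per group.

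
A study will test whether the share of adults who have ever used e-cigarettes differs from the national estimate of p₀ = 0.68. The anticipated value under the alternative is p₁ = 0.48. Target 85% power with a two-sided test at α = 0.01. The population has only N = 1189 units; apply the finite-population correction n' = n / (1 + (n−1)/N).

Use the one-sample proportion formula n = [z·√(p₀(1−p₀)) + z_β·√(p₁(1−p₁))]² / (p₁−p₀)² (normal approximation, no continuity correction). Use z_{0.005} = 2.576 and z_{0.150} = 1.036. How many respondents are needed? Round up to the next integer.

n = 70

n = [z_{α/2}·√(p₀q₀) + z_β·√(p₁q₁)]² / (p₁ − p₀)²
  = [2.576·√(0.68·0.32) + 1.036·√(0.48·0.52)]² / (-0.20)²
  = [2.576·0.4665 + 1.036·0.4996]² / 0.0400
  = [1.7192]² / 0.0400
  = 73.89
Finite-population correction (N = 1189): 73.89 / (1 + (73.89 − 1)/1189) = 69.63.
Round up → n = 70.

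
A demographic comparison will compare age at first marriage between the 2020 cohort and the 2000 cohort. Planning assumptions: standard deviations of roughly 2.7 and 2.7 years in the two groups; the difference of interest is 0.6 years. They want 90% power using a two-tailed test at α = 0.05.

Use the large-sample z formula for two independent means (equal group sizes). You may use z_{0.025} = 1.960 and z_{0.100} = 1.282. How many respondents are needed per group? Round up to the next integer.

n = (z_{α/2} + z_β)² · (σ₁² + σ₂²) / δ²
  = (1.960 + 1.282)² · (2.7² + 2.7² = 14.58) / 0.6²
  = 10.5106 · 14.58 / 0.36
  = 425.68
Round up → n = 426 per group.

n = 426 per group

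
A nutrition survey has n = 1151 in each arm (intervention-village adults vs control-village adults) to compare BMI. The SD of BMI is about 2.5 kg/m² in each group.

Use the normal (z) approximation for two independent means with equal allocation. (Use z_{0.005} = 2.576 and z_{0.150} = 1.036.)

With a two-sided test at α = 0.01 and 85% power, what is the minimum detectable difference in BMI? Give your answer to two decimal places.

δ = (z_{α/2} + z_β) · √((σ₁²+σ₂²)/n)
  = (2.576 + 1.036) · √(12.5/1151)
  = 3.612 · √0.01086
  = 3.612 · 0.1042
  = 0.3764

Minimum detectable difference ≈ 0.38 kg/m²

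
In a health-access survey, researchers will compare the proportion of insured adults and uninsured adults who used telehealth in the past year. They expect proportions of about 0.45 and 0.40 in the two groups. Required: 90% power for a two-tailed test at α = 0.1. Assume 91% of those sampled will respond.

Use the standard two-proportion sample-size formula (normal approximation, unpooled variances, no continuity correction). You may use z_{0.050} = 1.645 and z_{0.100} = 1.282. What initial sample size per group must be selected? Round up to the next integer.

n = (z_{α/2} + z_β)² · [p₁(1−p₁) + p₂(1−p₂)] / (p₁ − p₂)²
  = (1.645 + 1.282)² · (0.45·0.55 + 0.40·0.60) / (0.05)²
  = (2.927)² · (0.2475 + 0.2400) / 0.0025
  = 8.5673 · 0.4875 / 0.0025
  = 1670.63
Adjust for 91% response: 1670.63 / 0.91 = 1835.86.
Round up → n = 1836 per group.

n = 1836 per group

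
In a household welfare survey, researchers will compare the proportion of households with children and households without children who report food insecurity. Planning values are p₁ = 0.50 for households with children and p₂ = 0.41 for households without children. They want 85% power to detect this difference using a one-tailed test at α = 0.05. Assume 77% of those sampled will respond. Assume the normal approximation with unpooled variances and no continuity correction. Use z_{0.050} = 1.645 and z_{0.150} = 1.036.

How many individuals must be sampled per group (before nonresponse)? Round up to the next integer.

n = (z_α + z_β)² · [p₁(1−p₁) + p₂(1−p₂)] / (p₁ − p₂)²
  = (1.645 + 1.036)² · (0.50·0.50 + 0.41·0.59) / (0.09)²
  = (2.681)² · (0.2500 + 0.2419) / 0.0081
  = 7.1878 · 0.4919 / 0.0081
  = 436.50
Adjust for 77% response: 436.50 / 0.77 = 566.88.
Round up → n = 567 per group.

n = 567 per group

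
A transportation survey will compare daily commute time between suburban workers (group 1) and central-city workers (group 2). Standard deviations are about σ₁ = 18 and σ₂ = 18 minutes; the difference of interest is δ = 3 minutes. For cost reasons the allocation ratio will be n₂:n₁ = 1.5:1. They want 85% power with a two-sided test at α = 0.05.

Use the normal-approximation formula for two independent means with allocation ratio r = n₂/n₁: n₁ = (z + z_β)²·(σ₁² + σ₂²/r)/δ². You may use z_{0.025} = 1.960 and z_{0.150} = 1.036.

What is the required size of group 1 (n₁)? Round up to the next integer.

n₁ = 539

n₁ = (z_{α/2} + z_β)² · (σ₁² + σ₂²/r) / δ²
   = (1.960 + 1.036)² · (18² + 18²/1.5) / 3²
   = 8.9760 · (324 + 216) / 9
   = 8.9760 · 540 / 9
   = 538.56
Round up → n₁ = 539; n₂ = r·n₁ = 1.5 × 539 = 809.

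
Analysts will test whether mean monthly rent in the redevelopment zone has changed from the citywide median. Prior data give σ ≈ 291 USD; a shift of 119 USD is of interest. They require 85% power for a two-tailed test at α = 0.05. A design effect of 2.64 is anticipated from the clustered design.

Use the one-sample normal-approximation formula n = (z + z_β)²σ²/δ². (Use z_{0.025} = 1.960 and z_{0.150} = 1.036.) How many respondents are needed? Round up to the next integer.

n = 142

n = (z_{α/2} + z_β)² · σ² / δ²
  = (1.960 + 1.036)² · 291² / 119²
  = 8.9760 · 84681 / 14161
  = 53.68
Design effect: 2.64 × 53.68 = 141.70.
Round up → n = 142.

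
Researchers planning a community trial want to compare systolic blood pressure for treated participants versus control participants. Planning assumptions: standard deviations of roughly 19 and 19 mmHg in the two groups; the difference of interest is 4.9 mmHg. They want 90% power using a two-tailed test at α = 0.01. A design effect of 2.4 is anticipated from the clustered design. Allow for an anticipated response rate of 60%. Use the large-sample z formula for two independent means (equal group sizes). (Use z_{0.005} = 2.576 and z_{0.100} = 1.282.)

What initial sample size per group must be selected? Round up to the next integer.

n = (z_{α/2} + z_β)² · (σ₁² + σ₂²) / δ²
  = (2.576 + 1.282)² · (19² + 19² = 722) / 4.9²
  = 14.8842 · 722 / 24.01
  = 447.58
Design effect: 2.4 × 447.58 = 1074.19.
Adjust for 60% response: 1074.19 / 0.60 = 1790.32.
Round up → n = 1791 per group.

n = 1791 per group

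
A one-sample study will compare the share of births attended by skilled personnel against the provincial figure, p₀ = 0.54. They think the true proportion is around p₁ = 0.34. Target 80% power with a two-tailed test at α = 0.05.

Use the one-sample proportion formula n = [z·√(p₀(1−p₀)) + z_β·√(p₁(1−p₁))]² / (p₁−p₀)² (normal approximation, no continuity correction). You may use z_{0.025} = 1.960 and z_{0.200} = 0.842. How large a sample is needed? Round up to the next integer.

n = [z_{α/2}·√(p₀q₀) + z_β·√(p₁q₁)]² / (p₁ − p₀)²
  = [1.960·√(0.54·0.46) + 0.842·√(0.34·0.66)]² / (-0.20)²
  = [1.960·0.4984 + 0.842·0.4737]² / 0.0400
  = [1.3757]² / 0.0400
  = 47.32
Round up → n = 48.

n = 48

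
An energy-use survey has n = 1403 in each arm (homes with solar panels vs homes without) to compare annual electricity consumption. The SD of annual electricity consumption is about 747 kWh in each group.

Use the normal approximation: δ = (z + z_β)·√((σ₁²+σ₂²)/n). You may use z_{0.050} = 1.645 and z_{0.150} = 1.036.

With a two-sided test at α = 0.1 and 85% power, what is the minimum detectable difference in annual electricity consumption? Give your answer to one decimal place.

Minimum detectable difference ≈ 75.6 kWh

δ = (z_{α/2} + z_β) · √((σ₁²+σ₂²)/n)
  = (1.645 + 1.036) · √(1116018/1403)
  = 2.681 · √795.4512
  = 2.681 · 28.2037
  = 75.6142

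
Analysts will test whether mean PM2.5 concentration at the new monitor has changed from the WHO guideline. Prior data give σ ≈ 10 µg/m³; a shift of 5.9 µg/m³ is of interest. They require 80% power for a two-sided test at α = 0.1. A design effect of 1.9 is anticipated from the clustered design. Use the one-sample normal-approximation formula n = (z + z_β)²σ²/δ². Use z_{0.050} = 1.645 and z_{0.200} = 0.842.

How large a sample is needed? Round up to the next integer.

n = (z_{α/2} + z_β)² · σ² / δ²
  = (1.645 + 0.842)² · 10² / 5.9²
  = 6.1852 · 100 / 34.81
  = 17.77
Design effect: 1.9 × 17.77 = 33.76.
Round up → n = 34.

n = 34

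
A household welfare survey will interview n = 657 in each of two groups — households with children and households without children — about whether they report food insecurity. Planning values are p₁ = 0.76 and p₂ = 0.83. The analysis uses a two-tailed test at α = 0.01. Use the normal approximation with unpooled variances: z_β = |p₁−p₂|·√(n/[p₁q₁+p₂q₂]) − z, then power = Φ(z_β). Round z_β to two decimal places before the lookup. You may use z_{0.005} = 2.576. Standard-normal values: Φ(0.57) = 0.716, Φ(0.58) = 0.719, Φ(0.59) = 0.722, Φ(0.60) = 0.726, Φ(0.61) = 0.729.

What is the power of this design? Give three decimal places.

z_β = |p₁−p₂|·√(n/[p₁q₁+p₂q₂]) − z_{α/2}
    = 0.07 · √(657/0.3235) − 2.576
    = 0.07 · 45.0656 − 2.576
    = 3.1546 − 2.576 = 0.5786 → 0.58
Power = Φ(0.58) = 0.719.

Power ≈ 0.719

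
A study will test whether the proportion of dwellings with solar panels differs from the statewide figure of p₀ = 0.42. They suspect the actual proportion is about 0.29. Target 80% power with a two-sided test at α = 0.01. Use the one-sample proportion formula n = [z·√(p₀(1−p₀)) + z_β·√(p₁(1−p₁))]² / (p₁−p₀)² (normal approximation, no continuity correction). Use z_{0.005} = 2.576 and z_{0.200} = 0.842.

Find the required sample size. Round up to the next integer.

n = [z_{α/2}·√(p₀q₀) + z_β·√(p₁q₁)]² / (p₁ − p₀)²
  = [2.576·√(0.42·0.58) + 0.842·√(0.29·0.71)]² / (-0.13)²
  = [2.576·0.4936 + 0.842·0.4538]² / 0.0169
  = [1.6535]² / 0.0169
  = 161.77
Round up → n = 162.

n = 162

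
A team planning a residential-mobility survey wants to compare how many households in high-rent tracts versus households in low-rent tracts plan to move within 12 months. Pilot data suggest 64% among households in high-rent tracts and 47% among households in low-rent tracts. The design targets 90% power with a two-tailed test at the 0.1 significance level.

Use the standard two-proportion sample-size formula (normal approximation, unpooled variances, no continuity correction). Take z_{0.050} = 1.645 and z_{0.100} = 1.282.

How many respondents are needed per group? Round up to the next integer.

n = 143 per group

n = (z_{α/2} + z_β)² · [p₁(1−p₁) + p₂(1−p₂)] / (p₁ − p₂)²
  = (1.645 + 1.282)² · (0.64·0.36 + 0.47·0.53) / (0.17)²
  = (2.927)² · (0.2304 + 0.2491) / 0.0289
  = 8.5673 · 0.4795 / 0.0289
  = 142.15
Round up → n = 143 per group.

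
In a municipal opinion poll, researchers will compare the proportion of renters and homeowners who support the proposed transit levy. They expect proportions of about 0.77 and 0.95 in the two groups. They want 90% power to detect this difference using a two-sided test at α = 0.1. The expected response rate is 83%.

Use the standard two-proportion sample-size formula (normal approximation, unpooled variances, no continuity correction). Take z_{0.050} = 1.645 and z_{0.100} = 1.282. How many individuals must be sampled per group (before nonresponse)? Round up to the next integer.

n = (z_{α/2} + z_β)² · [p₁(1−p₁) + p₂(1−p₂)] / (p₁ − p₂)²
  = (1.645 + 1.282)² · (0.77·0.23 + 0.95·0.05) / (-0.18)²
  = (2.927)² · (0.1771 + 0.0475) / 0.0324
  = 8.5673 · 0.2246 / 0.0324
  = 59.39
Adjust for 83% response: 59.39 / 0.83 = 71.55.
Round up → n = 72 per group.

n = 72 per group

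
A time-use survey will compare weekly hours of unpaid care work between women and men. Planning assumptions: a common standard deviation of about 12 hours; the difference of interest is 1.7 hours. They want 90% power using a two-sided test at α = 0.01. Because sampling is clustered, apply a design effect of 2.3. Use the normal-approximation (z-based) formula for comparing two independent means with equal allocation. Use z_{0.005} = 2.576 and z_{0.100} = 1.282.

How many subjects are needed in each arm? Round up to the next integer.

n = 3412 per group

n = (z_{α/2} + z_β)² · (σ₁² + σ₂²) / δ²
  = (2.576 + 1.282)² · (2·12² = 288) / 1.7²
  = 14.8842 · 288 / 2.89
  = 1483.27
Design effect: 2.3 × 1483.27 = 3411.51.
Round up → n = 3412 per group.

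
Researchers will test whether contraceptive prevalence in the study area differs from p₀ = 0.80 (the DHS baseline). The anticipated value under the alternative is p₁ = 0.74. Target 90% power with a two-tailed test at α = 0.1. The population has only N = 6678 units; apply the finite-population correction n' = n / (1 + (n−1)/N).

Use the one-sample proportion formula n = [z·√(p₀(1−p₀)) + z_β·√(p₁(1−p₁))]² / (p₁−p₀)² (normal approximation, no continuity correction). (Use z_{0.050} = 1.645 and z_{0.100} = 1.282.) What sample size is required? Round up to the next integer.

n = [z_{α/2}·√(p₀q₀) + z_β·√(p₁q₁)]² / (p₁ − p₀)²
  = [1.645·√(0.80·0.20) + 1.282·√(0.74·0.26)]² / (-0.06)²
  = [1.645·0.4000 + 1.282·0.4386]² / 0.0036
  = [1.2203]² / 0.0036
  = 413.67
Finite-population correction (N = 6678): 413.67 / (1 + (413.67 − 1)/6678) = 389.59.
Round up → n = 390.

n = 390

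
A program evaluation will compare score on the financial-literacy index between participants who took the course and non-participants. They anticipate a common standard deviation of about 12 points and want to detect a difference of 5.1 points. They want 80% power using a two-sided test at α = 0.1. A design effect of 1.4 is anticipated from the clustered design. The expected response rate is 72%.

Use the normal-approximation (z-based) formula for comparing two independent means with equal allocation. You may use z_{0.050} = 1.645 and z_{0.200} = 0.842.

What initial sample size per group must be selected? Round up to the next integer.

n = 134 per group

n = (z_{α/2} + z_β)² · (σ₁² + σ₂²) / δ²
  = (1.645 + 0.842)² · (2·12² = 288) / 5.1²
  = 6.1852 · 288 / 26.01
  = 68.49
Design effect: 1.4 × 68.49 = 95.88.
Adjust for 72% response: 95.88 / 0.72 = 133.17.
Round up → n = 134 per group.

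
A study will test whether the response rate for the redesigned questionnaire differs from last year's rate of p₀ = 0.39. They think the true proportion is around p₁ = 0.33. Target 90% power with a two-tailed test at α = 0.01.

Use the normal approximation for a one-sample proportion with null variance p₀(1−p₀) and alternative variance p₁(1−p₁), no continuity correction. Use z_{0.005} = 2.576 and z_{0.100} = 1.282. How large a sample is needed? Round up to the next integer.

n = 961

n = [z_{α/2}·√(p₀q₀) + z_β·√(p₁q₁)]² / (p₁ − p₀)²
  = [2.576·√(0.39·0.61) + 1.282·√(0.33·0.67)]² / (-0.06)²
  = [2.576·0.4877 + 1.282·0.4702]² / 0.0036
  = [1.8593]² / 0.0036
  = 960.23
Round up → n = 961.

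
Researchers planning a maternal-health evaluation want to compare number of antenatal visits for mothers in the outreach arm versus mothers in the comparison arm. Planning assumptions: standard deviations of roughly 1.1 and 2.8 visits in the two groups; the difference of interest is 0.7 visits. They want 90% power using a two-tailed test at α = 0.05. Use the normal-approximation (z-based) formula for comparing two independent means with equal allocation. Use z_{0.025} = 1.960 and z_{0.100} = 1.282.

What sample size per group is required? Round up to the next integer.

n = (z_{α/2} + z_β)² · (σ₁² + σ₂²) / δ²
  = (1.960 + 1.282)² · (1.1² + 2.8² = 9.05) / 0.7²
  = 10.5106 · 9.05 / 0.49
  = 194.12
Round up → n = 195 per group.

n = 195 per group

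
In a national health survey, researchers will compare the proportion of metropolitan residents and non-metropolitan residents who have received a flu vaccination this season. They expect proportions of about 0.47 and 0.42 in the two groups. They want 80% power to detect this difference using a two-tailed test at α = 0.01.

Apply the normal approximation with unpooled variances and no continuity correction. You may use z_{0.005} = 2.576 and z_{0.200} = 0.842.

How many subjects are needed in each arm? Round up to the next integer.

n = (z_{α/2} + z_β)² · [p₁(1−p₁) + p₂(1−p₂)] / (p₁ − p₂)²
  = (2.576 + 0.842)² · (0.47·0.53 + 0.42·0.58) / (0.05)²
  = (3.418)² · (0.2491 + 0.2436) / 0.0025
  = 11.6827 · 0.4927 / 0.0025
  = 2302.43
Round up → n = 2303 per group.

n = 2303 per group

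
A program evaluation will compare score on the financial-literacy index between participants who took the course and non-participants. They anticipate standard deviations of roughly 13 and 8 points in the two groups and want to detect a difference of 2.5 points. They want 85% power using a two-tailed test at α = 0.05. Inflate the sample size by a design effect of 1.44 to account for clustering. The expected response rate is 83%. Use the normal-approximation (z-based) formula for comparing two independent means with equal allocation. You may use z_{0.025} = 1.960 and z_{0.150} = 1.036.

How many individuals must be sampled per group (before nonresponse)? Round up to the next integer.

n = (z_{α/2} + z_β)² · (σ₁² + σ₂²) / δ²
  = (1.960 + 1.036)² · (13² + 8² = 233) / 2.5²
  = 8.9760 · 233 / 6.25
  = 334.63
Design effect: 1.44 × 334.63 = 481.86.
Adjust for 83% response: 481.86 / 0.83 = 580.56.
Round up → n = 581 per group.

n = 581 per group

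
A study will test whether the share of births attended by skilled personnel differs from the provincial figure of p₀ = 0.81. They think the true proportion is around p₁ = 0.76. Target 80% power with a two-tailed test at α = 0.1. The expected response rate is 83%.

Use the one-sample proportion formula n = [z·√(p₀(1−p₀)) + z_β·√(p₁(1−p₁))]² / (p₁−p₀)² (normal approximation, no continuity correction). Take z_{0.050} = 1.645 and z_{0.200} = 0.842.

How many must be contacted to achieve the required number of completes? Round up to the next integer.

n = 487

n = [z_{α/2}·√(p₀q₀) + z_β·√(p₁q₁)]² / (p₁ − p₀)²
  = [1.645·√(0.81·0.19) + 0.842·√(0.76·0.24)]² / (-0.05)²
  = [1.645·0.3923 + 0.842·0.4271]² / 0.0025
  = [1.0049]² / 0.0025
  = 403.96
Adjust for 83% response: 403.96 / 0.83 = 486.70.
Round up → n = 487.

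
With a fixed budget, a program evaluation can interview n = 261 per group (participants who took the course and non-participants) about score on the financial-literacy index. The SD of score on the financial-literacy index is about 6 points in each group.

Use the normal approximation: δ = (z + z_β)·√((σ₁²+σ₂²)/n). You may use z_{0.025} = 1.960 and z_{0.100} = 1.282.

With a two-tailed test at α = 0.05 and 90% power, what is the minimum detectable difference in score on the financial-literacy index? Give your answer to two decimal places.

Minimum detectable difference ≈ 1.70 points

δ = (z_{α/2} + z_β) · √((σ₁²+σ₂²)/n)
  = (1.960 + 1.282) · √(72/261)
  = 3.242 · √0.27586
  = 3.242 · 0.5252
  = 1.7028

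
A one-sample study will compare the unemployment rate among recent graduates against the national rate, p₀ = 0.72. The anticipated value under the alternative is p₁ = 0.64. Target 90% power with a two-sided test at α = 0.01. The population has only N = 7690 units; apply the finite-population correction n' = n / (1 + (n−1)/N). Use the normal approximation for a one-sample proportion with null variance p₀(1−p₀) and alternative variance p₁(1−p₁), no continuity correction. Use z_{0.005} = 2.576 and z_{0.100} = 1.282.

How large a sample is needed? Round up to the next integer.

n = [z_{α/2}·√(p₀q₀) + z_β·√(p₁q₁)]² / (p₁ − p₀)²
  = [2.576·√(0.72·0.28) + 1.282·√(0.64·0.36)]² / (-0.08)²
  = [2.576·0.4490 + 1.282·0.4800]² / 0.0064
  = [1.7720]² / 0.0064
  = 490.61
Finite-population correction (N = 7690): 490.61 / (1 + (490.61 − 1)/7690) = 461.25.
Round up → n = 462.

n = 462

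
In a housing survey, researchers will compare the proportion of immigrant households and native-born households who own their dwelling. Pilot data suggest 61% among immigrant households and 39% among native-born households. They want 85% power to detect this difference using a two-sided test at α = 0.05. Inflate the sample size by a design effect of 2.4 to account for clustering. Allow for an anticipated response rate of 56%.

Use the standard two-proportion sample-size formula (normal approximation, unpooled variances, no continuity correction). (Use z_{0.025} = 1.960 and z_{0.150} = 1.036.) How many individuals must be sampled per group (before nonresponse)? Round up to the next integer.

n = (z_{α/2} + z_β)² · [p₁(1−p₁) + p₂(1−p₂)] / (p₁ − p₂)²
  = (1.960 + 1.036)² · (0.61·0.39 + 0.39·0.61) / (0.22)²
  = (2.996)² · (0.2379 + 0.2379) / 0.0484
  = 8.9760 · 0.4758 / 0.0484
  = 88.24
Design effect: 2.4 × 88.24 = 211.77.
Adjust for 56% response: 211.77 / 0.56 = 378.17.
Round up → n = 379 per group.

n = 379 per group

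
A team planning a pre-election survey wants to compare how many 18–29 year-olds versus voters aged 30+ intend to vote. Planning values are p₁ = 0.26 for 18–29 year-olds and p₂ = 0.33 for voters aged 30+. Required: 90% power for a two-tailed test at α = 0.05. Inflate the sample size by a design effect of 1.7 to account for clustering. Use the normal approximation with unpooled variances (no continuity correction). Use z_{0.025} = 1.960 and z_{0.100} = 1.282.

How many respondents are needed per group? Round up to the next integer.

n = 1508 per group

n = (z_{α/2} + z_β)² · [p₁(1−p₁) + p₂(1−p₂)] / (p₁ − p₂)²
  = (1.960 + 1.282)² · (0.26·0.74 + 0.33·0.67) / (-0.07)²
  = (3.242)² · (0.1924 + 0.2211) / 0.0049
  = 10.5106 · 0.4135 / 0.0049
  = 886.96
Design effect: 1.7 × 886.96 = 1507.84.
Round up → n = 1508 per group.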